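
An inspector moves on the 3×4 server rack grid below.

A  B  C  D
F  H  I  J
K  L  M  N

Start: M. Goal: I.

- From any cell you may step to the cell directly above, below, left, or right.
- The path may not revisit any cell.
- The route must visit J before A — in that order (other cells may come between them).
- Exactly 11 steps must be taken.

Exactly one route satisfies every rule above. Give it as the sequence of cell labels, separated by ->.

The waypoints must appear in the order J, A, with no cell reused.
Route from M: right to N, 2× up (reaching D), 3× left (reaching A), 2× down (reaching K), right to L, up to H, right to I — 11 moves in all.
Check: order respected (J at step 2, A at step 6); 11 moves as required.

M -> N -> J -> D -> C -> B -> A -> F -> K -> L -> H -> I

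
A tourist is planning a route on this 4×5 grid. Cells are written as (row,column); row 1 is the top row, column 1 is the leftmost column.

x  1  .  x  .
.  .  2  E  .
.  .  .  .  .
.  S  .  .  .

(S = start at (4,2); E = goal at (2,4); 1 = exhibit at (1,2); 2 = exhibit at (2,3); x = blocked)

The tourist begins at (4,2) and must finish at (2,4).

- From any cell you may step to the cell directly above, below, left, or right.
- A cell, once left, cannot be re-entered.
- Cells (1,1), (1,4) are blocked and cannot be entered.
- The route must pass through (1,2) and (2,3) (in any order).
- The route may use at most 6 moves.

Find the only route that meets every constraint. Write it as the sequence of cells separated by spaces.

(4,2) (3,2) (2,2) (1,2) (1,3) (2,3) (2,4)

Any route must reach (1,2) and (2,3) and still end at (2,4) within 6 moves, so the order of the required stops is forced.
Route from (4,2): up 3 to (1,2), right 1 to (1,3), down 1 to (2,3), right 1 to (2,4) — 6 moves in all.
Check: all required cells visited; 6 ≤ 6 moves.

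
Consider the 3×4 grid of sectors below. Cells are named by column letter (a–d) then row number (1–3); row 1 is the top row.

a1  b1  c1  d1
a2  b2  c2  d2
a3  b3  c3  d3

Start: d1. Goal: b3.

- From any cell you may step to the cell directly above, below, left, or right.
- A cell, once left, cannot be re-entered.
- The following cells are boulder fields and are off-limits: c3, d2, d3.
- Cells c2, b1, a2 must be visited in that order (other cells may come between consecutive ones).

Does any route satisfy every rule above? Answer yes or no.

yes

One route that works: d1 → c1 → c2 → b2 → b1 → a1 → a2 → a3 → b3.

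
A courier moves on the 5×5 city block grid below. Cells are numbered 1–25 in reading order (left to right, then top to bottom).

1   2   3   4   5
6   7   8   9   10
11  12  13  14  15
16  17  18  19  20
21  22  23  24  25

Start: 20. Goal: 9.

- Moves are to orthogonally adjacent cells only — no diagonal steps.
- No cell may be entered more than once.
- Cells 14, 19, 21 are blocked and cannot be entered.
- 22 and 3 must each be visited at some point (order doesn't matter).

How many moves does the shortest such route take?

11

Any route passes through 22 and 3 in some order between 20 and 9. Summing Manhattan distances along each leg and taking the cheapest ordering (20 → 22 → 3 → 9) gives a lower bound of 4 + 5 + 2 = 11 moves.
A route of 11 moves achieves this: 20 → 25 → 24 → 23 → 22 → 17 → 12 → 7 → 2 → 3 → 8 → 9.
Since 11 matches the lower bound, it is optimal.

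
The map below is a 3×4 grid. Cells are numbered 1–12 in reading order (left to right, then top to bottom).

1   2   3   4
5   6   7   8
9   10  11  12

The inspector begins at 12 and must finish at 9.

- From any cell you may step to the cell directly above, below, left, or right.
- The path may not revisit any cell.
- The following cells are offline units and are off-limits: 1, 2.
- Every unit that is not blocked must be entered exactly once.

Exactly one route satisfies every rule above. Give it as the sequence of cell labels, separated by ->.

12 -> 8 -> 4 -> 3 -> 7 -> 11 -> 10 -> 6 -> 5 -> 9

Need to visit all 10 open cells exactly once, starting at 12 and ending at 9.
Cell 4 has only two open neighbours (8 and 3), so the path must pass straight through it: one of those is the cell it's entered from and the other is where it exits.
Route from 12: up 2 to 4, left 1 to 3, down 2 to 11, left 1 to 10, up 1 to 6, left 1 to 5, down 1 to 9 — 9 moves in all.
Check: all 10 open cells covered.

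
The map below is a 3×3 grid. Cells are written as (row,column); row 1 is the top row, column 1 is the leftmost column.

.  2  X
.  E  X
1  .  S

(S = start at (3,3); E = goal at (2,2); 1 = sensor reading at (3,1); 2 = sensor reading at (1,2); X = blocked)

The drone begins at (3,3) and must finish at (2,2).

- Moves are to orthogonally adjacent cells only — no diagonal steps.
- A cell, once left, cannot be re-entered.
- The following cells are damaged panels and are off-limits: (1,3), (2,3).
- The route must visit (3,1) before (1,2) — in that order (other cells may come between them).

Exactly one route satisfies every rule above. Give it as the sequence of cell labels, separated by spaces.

The waypoints must appear in the order (3,1), (1,2), with no cell reused.
Route from (3,3): 2× left (reaching (3,1)), 2× up (reaching (1,1)), right to (1,2), down to (2,2) — 6 moves in all.
Check: order respected (1 at step 2, 2 at step 5).

(3,3) (3,2) (3,1) (2,1) (1,1) (1,2) (2,2)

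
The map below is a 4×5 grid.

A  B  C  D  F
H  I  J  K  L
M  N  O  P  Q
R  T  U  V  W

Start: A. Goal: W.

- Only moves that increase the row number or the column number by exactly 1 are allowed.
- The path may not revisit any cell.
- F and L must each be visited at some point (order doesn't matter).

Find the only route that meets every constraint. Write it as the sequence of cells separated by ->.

A -> B -> C -> D -> F -> L -> Q -> W

Moves only go right or down, so the column and row indices never decrease.
Route from A: 4× right (reaching F), 3× down (reaching W) — 7 moves in all.
Check: all required cells visited.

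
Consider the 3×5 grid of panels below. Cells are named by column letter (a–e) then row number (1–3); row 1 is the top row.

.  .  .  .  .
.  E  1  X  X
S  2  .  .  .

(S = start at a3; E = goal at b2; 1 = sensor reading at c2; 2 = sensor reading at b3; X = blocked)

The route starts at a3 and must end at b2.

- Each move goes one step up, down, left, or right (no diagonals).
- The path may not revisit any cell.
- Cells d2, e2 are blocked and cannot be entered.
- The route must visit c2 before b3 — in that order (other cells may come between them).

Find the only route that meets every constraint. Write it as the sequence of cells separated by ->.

a3 -> a2 -> a1 -> b1 -> c1 -> c2 -> c3 -> b3 -> b2

The waypoints must appear in the order c2, b3, with no cell reused.
Route from a3: 2× up (reaching a1), 2× right (reaching c1), 2× down (reaching c3), left to b3, up to b2 — 8 moves in all.
Check: order respected (1 at step 5, 2 at step 7).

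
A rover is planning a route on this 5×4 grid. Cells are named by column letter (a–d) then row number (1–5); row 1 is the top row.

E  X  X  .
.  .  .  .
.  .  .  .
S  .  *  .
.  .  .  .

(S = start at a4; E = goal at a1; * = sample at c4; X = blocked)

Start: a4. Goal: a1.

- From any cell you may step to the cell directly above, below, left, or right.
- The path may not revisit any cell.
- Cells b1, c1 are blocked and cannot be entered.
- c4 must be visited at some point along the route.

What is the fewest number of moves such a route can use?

7

Any route passes through c4 somewhere between a4 and a1. Summing Manhattan distances along the two legs (a4 → c4 → a1) gives a lower bound of 2 + 5 = 7 moves.
A route of 7 moves achieves this: a4 → b4 → c4 → c3 → c2 → b2 → a2 → a1.
Since 7 matches the lower bound, it is optimal.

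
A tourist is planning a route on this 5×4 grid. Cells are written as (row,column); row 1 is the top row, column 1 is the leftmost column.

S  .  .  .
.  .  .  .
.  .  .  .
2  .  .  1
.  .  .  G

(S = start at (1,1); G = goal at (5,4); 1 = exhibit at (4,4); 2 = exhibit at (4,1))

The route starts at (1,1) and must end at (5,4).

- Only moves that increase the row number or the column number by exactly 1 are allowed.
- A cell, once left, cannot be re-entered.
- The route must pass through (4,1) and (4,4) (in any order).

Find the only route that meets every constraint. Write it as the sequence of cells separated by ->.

(1,1) -> (2,1) -> (3,1) -> (4,1) -> (4,2) -> (4,3) -> (4,4) -> (5,4)

Moves only go right or down, so the column and row indices never decrease.
Route from (1,1): down 3 to (4,1), right 3 to (4,4), down 1 to (5,4) — 7 moves in all.
Check: all required cells visited.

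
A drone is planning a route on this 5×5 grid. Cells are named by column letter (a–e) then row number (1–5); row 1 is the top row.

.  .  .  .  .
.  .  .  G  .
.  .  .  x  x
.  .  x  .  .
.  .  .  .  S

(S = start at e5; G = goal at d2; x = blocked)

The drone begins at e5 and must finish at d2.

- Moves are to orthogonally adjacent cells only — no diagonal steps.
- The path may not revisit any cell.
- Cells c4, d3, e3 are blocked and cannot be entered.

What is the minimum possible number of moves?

8

The Manhattan distance from e5 to d2 is |5−2| + |5−4| = 4, so at least 4 moves are needed.
That bound ignores the blocked cells. Measuring each leg by the fewest moves that actually steer around them (e5→d2: 8) raises the lower bound to 8.
A route of 8 moves exists: e5 → d5 → c5 → b5 → b4 → b3 → b2 → c2 → d2.
Since 8 matches that lower bound, it is optimal.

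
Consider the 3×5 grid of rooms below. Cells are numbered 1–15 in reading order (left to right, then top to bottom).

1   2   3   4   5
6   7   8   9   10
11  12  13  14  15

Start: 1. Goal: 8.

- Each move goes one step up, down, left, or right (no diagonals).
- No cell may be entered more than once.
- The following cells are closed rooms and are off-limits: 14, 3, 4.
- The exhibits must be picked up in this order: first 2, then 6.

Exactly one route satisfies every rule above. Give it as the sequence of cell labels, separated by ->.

The waypoints must appear in the order 2, 6, with no cell reused.
Route from 1: right to 2, down to 7, left to 6, down to 11, 2× right (reaching 13), up to 8 — 7 moves in all.
Check: order respected (2 at step 1, 6 at step 3).

1 -> 2 -> 7 -> 6 -> 11 -> 12 -> 13 -> 8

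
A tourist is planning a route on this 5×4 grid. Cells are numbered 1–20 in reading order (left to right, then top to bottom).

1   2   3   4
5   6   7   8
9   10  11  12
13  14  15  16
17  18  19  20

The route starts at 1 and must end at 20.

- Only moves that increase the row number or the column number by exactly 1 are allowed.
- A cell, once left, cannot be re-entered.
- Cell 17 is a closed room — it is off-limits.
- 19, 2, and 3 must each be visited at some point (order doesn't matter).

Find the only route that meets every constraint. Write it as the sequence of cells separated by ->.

1 -> 2 -> 3 -> 7 -> 11 -> 15 -> 19 -> 20

Moves only go right or down, so the column and row indices never decrease.
Route from 1: 2× right (reaching 3), 4× down (reaching 19), right to 20 — 7 moves in all.
Check: all required cells visited.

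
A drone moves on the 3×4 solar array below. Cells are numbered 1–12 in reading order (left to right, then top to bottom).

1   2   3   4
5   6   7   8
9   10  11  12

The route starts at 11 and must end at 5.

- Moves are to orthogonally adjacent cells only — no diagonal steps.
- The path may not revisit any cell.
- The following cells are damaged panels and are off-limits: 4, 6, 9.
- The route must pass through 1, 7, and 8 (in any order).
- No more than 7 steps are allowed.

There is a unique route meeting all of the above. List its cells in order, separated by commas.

The budget equals the shortest possible length, so every move has to be on a shortest route through the required cells.
Route from 11: right 1 to 12, up 1 to 8, left 1 to 7, up 1 to 3, left 2 to 1, down 1 to 5 — 7 moves in all.
Check: all required cells visited; 7 ≤ 7 moves.

11, 12, 8, 7, 3, 2, 1, 5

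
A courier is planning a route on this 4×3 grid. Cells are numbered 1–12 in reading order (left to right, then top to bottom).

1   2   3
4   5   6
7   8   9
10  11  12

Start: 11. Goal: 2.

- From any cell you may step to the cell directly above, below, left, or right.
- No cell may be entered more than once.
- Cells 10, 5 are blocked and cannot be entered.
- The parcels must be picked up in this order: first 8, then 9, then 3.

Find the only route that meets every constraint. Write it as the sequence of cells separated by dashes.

11 - 8 - 9 - 6 - 3 - 2

The waypoints must appear in the order 8, 9, 3, with no cell reused.
Route from 11: up to 8, right to 9, 2× up (reaching 3), left to 2 — 5 moves in all.
Check: order respected (8 at step 1, 9 at step 2, 3 at step 4).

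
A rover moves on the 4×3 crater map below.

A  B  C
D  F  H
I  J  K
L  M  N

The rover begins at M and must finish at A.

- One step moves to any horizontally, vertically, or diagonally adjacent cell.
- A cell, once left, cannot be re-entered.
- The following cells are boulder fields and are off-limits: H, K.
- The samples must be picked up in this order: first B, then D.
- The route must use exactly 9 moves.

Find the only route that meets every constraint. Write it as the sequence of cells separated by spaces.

The waypoints must appear in the order B, D, with no cell reused.
Route from M: right 1 to N, up-left 1 to J, down-left 1 to L, up 1 to I, up-right 2 to C, left 1 to B, down-left 1 to D, up 1 to A — 9 moves in all.
Check: order respected (B at step 7, D at step 8); 9 moves as required.

M N J L I F C B D A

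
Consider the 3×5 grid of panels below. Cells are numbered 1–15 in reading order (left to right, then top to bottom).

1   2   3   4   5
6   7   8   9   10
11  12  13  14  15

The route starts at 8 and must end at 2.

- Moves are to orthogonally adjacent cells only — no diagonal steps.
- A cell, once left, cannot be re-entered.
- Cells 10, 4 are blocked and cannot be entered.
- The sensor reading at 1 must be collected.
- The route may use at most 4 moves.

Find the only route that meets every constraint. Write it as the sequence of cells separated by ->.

Any route must reach 1 and still end at 2 within 4 moves, so the order of the required stops is forced.
Route from 8: 2× left (reaching 6), up to 1, right to 2 — 4 moves in all.
Check: all required cells visited; 4 ≤ 4 moves.

8 -> 7 -> 6 -> 1 -> 2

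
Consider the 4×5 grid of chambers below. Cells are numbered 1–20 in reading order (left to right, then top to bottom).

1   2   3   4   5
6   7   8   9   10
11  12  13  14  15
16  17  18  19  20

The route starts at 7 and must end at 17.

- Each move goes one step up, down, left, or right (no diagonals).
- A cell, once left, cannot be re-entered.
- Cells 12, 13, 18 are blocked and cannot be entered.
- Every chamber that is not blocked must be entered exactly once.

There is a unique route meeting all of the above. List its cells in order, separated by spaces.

Need to visit all 17 open cells exactly once, starting at 7 and ending at 17.
Cell 1 has only two open neighbours (6 and 2), so the path must pass straight through it: one of those is the cell it's entered from and the other is where it exits.
Route from 7: 2× right (reaching 9), 2× down (reaching 19), right to 20, 3× up (reaching 5), 4× left (reaching 1), 3× down (reaching 16), right to 17 — 16 moves in all.
Check: all 17 open cells covered.

7 8 9 14 19 20 15 10 5 4 3 2 1 6 11 16 17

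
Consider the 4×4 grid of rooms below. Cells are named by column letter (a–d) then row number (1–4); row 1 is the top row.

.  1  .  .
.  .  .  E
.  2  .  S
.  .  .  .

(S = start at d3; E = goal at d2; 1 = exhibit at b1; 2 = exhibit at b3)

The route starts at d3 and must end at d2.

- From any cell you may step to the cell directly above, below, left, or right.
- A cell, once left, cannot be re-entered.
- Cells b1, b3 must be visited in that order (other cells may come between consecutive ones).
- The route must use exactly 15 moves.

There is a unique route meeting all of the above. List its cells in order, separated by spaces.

The waypoints must appear in the order b1, b3, with no cell reused.
Route from d3: down to d4, 3× left (reaching a4), 3× up (reaching a1), right to b1, 2× down (reaching b3), right to c3, 2× up (reaching c1), right to d1, down to d2 — 15 moves in all.
Check: order respected (1 at step 8, 2 at step 10); 15 moves as required.

d3 d4 c4 b4 a4 a3 a2 a1 b1 b2 b3 c3 c2 c1 d1 d2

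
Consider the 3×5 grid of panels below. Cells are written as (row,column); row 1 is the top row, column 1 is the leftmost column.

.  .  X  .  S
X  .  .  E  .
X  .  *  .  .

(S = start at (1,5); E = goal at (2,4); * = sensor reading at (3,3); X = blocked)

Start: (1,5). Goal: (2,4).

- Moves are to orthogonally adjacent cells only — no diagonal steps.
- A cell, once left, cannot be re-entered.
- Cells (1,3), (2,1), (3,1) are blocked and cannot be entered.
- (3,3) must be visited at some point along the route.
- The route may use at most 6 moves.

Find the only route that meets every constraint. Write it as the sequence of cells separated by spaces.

(1,5) (2,5) (3,5) (3,4) (3,3) (2,3) (2,4)

The 6-move cap with required stops at (3,3) leaves no slack for detours.
Route from (1,5): 2× down (reaching (3,5)), 2× left (reaching (3,3)), up to (2,3), right to (2,4) — 6 moves in all.
Check: all required cells visited; 6 ≤ 6 moves.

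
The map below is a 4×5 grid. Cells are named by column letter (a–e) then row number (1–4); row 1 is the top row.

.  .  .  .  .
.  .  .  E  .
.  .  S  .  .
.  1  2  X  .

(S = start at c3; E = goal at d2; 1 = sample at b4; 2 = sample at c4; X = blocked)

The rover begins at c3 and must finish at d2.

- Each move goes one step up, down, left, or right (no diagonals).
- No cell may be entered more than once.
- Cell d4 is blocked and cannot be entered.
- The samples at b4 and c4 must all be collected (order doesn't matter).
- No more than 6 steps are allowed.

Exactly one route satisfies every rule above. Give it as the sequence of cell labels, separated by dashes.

c3 - c4 - b4 - b3 - b2 - c2 - d2

The budget equals the shortest possible length, so every move has to be on a shortest route through the required cells.
Route from c3: down 1 to c4, left 1 to b4, up 2 to b2, right 2 to d2 — 6 moves in all.
Check: all required cells visited; 6 ≤ 6 moves.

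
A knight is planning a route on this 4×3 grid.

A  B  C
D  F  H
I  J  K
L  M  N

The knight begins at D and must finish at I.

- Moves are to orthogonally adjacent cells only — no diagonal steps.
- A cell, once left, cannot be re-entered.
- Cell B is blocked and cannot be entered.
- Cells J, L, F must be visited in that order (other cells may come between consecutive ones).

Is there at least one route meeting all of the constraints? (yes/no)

no

Ignoring the required order, 3 revisit-free routes from D to I pass through all of J, L, and F; the waypoint orders that occur are F → J → L (3) — never J → L → F.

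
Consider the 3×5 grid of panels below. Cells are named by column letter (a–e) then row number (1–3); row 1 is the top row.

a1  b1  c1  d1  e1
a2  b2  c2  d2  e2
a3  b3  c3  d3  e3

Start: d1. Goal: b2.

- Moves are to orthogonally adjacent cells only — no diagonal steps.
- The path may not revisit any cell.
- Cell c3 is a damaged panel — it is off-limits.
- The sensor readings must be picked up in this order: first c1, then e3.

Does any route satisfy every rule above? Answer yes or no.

Ignoring the required order, 3 revisit-free routes from d1 to b2 pass through all of c1 and e3; the waypoint orders that occur are e3 → c1 (3) — never c1 → e3.

no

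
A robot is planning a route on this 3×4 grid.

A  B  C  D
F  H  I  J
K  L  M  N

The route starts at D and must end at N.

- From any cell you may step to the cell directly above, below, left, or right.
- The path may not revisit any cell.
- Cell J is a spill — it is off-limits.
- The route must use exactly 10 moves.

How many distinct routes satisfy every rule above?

Need simple routes of exactly 10 moves from D to N (Manhattan distance 2, so 4 moves are spent on a detour and 4 undoing it).
Enumerating: D C I H B A F K L M N | D C B A F K L H I M N.
That gives 2 routes.

2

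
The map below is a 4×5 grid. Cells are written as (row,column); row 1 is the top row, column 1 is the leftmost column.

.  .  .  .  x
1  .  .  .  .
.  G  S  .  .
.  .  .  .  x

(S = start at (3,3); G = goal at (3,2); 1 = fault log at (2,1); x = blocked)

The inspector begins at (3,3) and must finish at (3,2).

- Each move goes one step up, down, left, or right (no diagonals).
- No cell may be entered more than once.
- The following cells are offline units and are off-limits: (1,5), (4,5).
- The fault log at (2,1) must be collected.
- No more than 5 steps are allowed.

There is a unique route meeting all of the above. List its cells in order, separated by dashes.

(3,3) - (2,3) - (2,2) - (2,1) - (3,1) - (3,2)

The 5-move cap with required stops at (2,1) leaves no slack for detours.
Route from (3,3): up to (2,3), 2× left (reaching (2,1)), down to (3,1), right to (3,2) — 5 moves in all.
Check: all required cells visited; 5 ≤ 5 moves.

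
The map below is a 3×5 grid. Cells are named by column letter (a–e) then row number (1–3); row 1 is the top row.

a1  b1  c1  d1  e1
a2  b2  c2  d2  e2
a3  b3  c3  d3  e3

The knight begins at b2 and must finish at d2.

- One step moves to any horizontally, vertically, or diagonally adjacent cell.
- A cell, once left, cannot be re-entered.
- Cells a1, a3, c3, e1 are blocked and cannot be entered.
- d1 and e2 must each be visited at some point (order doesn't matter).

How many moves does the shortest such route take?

4

Any route passes through d1 and e2 in some order between b2 and d2. Summing Chebyshev distances along each leg and taking the cheapest ordering (b2 → d1 → e2 → d2) gives a lower bound of 2 + 1 + 1 = 4 moves.
A route of 4 moves achieves this: b2 → c1 → d1 → e2 → d2.
Since 4 matches the lower bound, it is optimal.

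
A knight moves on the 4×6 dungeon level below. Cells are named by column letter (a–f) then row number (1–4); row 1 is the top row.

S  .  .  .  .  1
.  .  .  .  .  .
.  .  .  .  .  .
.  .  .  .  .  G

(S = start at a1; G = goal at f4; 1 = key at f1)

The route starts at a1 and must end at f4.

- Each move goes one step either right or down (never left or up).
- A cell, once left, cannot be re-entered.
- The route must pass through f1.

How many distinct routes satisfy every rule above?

A right/down-only route from a1 to f4 makes exactly 3 down-moves and 5 right-moves in some order.
With no other constraints that would be C(8,3) = 56 routes.
Split at f1 and multiply the segment counts: a1→f1: 1; f1→f4: 1; product = 1.
That gives 1 route.

1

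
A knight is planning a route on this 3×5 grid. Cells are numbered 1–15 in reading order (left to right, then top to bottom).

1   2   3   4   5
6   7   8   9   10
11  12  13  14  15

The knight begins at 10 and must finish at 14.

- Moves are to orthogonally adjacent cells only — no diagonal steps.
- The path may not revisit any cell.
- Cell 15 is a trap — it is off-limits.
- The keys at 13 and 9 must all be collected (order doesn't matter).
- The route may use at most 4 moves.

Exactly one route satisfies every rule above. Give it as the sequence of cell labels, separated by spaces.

The budget equals the shortest possible length, so every move has to be on a shortest route through the required cells.
Route from 10: 2× left (reaching 8), down to 13, right to 14 — 4 moves in all.
Check: all required cells visited; 4 ≤ 4 moves.

10 9 8 13 14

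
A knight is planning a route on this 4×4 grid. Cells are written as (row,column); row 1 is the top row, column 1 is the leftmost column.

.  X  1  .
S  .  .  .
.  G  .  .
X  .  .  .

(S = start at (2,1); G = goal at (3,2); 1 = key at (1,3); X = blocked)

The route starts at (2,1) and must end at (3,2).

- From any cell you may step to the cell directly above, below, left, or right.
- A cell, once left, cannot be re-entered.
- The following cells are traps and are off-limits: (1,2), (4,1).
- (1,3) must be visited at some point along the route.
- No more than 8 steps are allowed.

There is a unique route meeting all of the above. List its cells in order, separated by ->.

(2,1) -> (2,2) -> (2,3) -> (1,3) -> (1,4) -> (2,4) -> (3,4) -> (3,3) -> (3,2)

Any route must reach (1,3) and still end at (3,2) within 8 moves, so the order of the required stops is forced.
Route from (2,1): right 2 to (2,3), up 1 to (1,3), right 1 to (1,4), down 2 to (3,4), left 2 to (3,2) — 8 moves in all.
Check: all required cells visited; 8 ≤ 8 moves.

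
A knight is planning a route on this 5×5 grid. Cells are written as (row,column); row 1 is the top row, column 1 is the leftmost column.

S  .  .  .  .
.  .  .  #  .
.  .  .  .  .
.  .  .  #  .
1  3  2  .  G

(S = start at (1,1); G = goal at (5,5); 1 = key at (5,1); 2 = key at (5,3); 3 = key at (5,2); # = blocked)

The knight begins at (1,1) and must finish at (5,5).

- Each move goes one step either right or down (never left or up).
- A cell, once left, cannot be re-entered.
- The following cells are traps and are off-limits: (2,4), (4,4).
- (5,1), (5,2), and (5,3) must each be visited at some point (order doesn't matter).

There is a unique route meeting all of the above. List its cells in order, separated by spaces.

(1,1) (2,1) (3,1) (4,1) (5,1) (5,2) (5,3) (5,4) (5,5)

Moves only go right or down, so the column and row indices never decrease.
Route from (1,1): down 4 to (5,1), right 4 to (5,5) — 8 moves in all.
Check: all required cells visited.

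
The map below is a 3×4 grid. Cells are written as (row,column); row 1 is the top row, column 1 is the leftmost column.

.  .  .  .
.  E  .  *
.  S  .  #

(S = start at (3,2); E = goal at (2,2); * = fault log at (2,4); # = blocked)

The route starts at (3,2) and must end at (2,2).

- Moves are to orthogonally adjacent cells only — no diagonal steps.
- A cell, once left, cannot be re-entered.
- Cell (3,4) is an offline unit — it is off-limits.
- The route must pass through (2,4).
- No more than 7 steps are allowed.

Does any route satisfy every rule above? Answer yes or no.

One route that works: (3,2) → (3,3) → (2,3) → (2,4) → (1,4) → (1,3) → (1,2) → (2,2).

yes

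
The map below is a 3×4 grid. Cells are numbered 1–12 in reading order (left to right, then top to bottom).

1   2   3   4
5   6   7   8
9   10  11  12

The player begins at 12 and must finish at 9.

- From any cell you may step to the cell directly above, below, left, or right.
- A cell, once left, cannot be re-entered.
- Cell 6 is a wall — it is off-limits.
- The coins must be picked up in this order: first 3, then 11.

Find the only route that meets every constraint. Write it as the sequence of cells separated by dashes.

12 - 8 - 4 - 3 - 7 - 11 - 10 - 9

The waypoints must appear in the order 3, 11, with no cell reused.
Route from 12: up 2 to 4, left 1 to 3, down 2 to 11, left 2 to 9 — 7 moves in all.
Check: order respected (3 at step 3, 11 at step 5).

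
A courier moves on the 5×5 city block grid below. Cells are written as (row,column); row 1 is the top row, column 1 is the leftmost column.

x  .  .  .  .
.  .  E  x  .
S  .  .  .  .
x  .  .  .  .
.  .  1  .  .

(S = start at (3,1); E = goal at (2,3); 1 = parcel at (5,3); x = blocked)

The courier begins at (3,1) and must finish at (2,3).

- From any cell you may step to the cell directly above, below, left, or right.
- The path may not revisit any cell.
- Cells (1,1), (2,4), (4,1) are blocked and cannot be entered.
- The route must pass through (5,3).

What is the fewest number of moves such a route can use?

Any route passes through (5,3) somewhere between (3,1) and (2,3). Summing Manhattan distances along the two legs ((3,1) → (5,3) → (2,3)) gives a lower bound of 4 + 3 = 7 moves.
A route of 7 moves achieves this: (3,1) → (3,2) → (4,2) → (5,2) → (5,3) → (4,3) → (3,3) → (2,3).
Since 7 matches the lower bound, it is optimal.

7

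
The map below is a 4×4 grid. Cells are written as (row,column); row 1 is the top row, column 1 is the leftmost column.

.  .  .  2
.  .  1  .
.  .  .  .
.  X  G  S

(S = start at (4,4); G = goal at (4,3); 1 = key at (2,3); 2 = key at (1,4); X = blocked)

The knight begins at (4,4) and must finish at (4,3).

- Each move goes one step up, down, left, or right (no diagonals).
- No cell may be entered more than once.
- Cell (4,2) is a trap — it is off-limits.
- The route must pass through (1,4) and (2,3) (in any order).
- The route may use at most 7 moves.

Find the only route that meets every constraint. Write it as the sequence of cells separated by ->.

Any route must reach (1,4) and (2,3) and still end at (4,3) within 7 moves, so the order of the required stops is forced.
Route from (4,4): up 3 to (1,4), left 1 to (1,3), down 3 to (4,3) — 7 moves in all.
Check: all required cells visited; 7 ≤ 7 moves.

(4,4) -> (3,4) -> (2,4) -> (1,4) -> (1,3) -> (2,3) -> (3,3) -> (4,3)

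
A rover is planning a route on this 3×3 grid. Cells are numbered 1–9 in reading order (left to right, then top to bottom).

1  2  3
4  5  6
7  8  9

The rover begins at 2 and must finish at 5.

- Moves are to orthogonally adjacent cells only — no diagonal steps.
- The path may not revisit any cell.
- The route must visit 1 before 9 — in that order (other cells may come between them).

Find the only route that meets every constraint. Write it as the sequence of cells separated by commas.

2, 1, 4, 7, 8, 9, 6, 5

The waypoints must appear in the order 1, 9, with no cell reused.
Route from 2: left to 1, 2× down (reaching 7), 2× right (reaching 9), up to 6, left to 5 — 7 moves in all.
Check: order respected (1 at step 1, 9 at step 5).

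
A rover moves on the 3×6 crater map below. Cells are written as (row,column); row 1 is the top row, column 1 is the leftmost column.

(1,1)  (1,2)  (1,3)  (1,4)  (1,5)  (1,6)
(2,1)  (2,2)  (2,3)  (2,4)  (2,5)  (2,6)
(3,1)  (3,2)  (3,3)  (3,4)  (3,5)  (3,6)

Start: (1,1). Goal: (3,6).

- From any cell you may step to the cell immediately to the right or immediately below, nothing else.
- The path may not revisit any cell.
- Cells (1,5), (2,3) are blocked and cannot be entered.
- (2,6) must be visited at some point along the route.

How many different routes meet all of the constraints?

A right/down-only route from (1,1) to (3,6) makes exactly 2 down-moves and 5 right-moves in some order.
With no other constraints that would be C(7,2) = 21 routes.
Split at (2,6) and multiply the segment counts (each segment already excludes blocked cells): (1,1)→(2,6): 1; (2,6)→(3,6): 1; product = 1.
That gives 1 route.

1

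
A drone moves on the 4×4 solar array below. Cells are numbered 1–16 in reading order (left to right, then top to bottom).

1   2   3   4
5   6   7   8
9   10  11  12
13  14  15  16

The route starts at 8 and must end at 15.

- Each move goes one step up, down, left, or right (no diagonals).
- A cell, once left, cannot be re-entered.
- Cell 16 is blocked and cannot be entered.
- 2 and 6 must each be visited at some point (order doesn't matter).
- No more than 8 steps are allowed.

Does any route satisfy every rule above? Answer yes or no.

yes

One route that works: 8 → 4 → 3 → 2 → 6 → 10 → 14 → 15.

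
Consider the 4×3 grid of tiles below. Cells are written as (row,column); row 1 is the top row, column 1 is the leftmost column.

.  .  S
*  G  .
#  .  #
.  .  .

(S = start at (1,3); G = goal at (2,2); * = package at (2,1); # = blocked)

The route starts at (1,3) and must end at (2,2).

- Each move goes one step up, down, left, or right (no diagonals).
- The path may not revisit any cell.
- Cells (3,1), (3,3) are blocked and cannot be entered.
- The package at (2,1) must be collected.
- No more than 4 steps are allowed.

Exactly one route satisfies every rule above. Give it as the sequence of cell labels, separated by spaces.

(1,3) (1,2) (1,1) (2,1) (2,2)

The budget equals the shortest possible length, so every move has to be on a shortest route through the required cells.
Route from (1,3): 2× left (reaching (1,1)), down to (2,1), right to (2,2) — 4 moves in all.
Check: all required cells visited; 4 ≤ 4 moves.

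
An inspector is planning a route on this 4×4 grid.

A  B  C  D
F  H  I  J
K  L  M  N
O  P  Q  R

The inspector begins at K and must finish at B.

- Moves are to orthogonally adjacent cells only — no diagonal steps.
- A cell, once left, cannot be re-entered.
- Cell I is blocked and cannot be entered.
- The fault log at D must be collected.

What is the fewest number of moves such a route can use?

7

Any route passes through D somewhere between K and B. Summing Manhattan distances along the two legs (K → D → B) gives a lower bound of 5 + 2 = 7 moves.
A route of 7 moves achieves this: K → L → M → N → J → D → C → B.
Since 7 matches the lower bound, it is optimal.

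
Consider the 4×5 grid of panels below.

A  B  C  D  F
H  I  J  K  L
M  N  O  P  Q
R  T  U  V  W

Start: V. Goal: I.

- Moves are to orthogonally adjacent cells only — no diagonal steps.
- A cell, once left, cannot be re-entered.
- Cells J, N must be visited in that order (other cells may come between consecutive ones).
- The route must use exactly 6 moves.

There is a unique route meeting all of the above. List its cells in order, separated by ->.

V -> P -> K -> J -> O -> N -> I

The waypoints must appear in the order J, N, with no cell reused.
Route from V: up 2 to K, left 1 to J, down 1 to O, left 1 to N, up 1 to I — 6 moves in all.
Check: order respected (J at step 3, N at step 5); 6 moves as required.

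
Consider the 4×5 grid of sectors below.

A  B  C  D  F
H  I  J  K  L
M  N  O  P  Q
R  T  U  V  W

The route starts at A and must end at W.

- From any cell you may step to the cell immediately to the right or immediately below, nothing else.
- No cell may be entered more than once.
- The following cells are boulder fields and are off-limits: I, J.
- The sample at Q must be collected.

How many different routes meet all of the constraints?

4

A right/down-only route from A to W makes exactly 3 down-moves and 4 right-moves in some order.
With no other constraints that would be C(7,3) = 35 routes.
Split at Q and multiply the segment counts (each segment already excludes blocked cells): A→Q: 4; Q→W: 1; product = 4.
That gives 4 routes.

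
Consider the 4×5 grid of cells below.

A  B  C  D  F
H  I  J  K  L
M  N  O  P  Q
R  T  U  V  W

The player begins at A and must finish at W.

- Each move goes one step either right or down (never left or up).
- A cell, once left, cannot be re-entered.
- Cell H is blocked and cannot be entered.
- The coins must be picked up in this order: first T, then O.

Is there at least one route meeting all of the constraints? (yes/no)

no

O lies above T, so going from T to O would need an upward move — but moves only go right/down, so T cannot be visited before O.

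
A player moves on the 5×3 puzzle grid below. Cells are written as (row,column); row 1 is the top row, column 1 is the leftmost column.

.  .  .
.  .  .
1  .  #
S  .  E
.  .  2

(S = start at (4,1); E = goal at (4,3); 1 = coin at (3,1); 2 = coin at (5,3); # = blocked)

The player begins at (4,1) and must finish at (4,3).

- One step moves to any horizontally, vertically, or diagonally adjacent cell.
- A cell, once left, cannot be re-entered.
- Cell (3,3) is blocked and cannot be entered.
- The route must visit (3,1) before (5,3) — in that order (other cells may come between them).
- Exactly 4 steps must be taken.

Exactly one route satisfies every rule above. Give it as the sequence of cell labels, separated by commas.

(4,1), (3,1), (4,2), (5,3), (4,3)

The waypoints must appear in the order (3,1), (5,3), with no cell reused.
Route from (4,1): up to (3,1), 2× down-right (reaching (5,3)), up to (4,3) — 4 moves in all.
Check: order respected (1 at step 1, 2 at step 3); 4 moves as required.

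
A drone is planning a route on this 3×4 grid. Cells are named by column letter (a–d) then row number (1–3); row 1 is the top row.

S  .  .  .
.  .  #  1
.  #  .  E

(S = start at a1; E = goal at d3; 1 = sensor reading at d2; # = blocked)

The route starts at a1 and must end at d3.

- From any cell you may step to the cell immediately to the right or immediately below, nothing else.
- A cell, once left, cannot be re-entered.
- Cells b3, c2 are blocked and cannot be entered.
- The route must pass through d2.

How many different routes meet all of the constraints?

1

A right/down-only route from a1 to d3 makes exactly 2 down-moves and 3 right-moves in some order.
With no other constraints that would be C(5,2) = 10 routes.
Split at d2 and multiply the segment counts (each segment already excludes blocked cells): a1→d2: 1; d2→d3: 1; product = 1.
That gives 1 route.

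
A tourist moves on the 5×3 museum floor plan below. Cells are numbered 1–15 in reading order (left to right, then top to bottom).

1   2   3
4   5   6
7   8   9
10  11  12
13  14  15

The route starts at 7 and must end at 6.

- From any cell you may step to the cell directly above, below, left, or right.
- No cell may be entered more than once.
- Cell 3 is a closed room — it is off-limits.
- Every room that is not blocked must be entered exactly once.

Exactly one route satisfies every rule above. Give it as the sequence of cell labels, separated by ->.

Need to visit all 14 open cells exactly once, starting at 7 and ending at 6.
Cell 15 has only two open neighbours (12 and 14), so the path must pass straight through it: one of those is the cell it's entered from and the other is where it exits.
Route from 7: up 2 to 1, right 1 to 2, down 3 to 11, left 1 to 10, down 1 to 13, right 2 to 15, up 3 to 6 — 13 moves in all.
Check: all 14 open cells covered.

7 -> 4 -> 1 -> 2 -> 5 -> 8 -> 11 -> 10 -> 13 -> 14 -> 15 -> 12 -> 9 -> 6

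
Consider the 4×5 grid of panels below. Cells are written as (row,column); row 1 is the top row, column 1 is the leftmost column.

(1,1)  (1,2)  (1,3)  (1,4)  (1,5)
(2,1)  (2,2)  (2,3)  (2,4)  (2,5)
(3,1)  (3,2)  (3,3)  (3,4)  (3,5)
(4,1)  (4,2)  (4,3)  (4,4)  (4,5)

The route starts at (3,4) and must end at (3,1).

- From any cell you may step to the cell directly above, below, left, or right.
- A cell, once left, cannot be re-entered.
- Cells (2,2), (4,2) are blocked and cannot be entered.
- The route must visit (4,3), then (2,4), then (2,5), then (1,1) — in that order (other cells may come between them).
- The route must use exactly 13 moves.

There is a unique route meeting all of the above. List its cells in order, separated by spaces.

The waypoints must appear in the order (4,3), (2,4), (2,5), (1,1), with no cell reused.
Route from (3,4): down 1 to (4,4), left 1 to (4,3), up 2 to (2,3), right 2 to (2,5), up 1 to (1,5), left 4 to (1,1), down 2 to (3,1) — 13 moves in all.
Check: order respected ((4,3) at step 2, (2,4) at step 5, (2,5) at step 6, (1,1) at step 11); 13 moves as required.

(3,4) (4,4) (4,3) (3,3) (2,3) (2,4) (2,5) (1,5) (1,4) (1,3) (1,2) (1,1) (2,1) (3,1)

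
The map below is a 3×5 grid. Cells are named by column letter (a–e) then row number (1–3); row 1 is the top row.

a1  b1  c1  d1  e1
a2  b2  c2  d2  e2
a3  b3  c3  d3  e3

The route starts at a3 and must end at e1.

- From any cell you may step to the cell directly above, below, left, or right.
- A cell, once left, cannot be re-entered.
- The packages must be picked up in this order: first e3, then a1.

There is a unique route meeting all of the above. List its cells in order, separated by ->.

a3 -> b3 -> c3 -> d3 -> e3 -> e2 -> d2 -> c2 -> b2 -> a2 -> a1 -> b1 -> c1 -> d1 -> e1

The waypoints must appear in the order e3, a1, with no cell reused.
Route from a3: 4× right (reaching e3), up to e2, 4× left (reaching a2), up to a1, 4× right (reaching e1) — 14 moves in all.
Check: order respected (e3 at step 4, a1 at step 10).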